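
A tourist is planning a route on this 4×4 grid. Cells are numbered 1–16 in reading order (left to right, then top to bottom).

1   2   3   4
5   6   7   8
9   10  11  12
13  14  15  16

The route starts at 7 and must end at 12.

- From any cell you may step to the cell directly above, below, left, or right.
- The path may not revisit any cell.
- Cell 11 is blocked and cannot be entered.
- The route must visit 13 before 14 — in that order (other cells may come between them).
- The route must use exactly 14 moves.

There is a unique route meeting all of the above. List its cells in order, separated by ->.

The waypoints must appear in the order 13, 14, with no cell reused.
Route from 7: right to 8, up to 4, 3× left (reaching 1), down to 5, right to 6, down to 10, left to 9, down to 13, 3× right (reaching 16), up to 12 — 14 moves in all.
Check: order respected (13 at step 10, 14 at step 11); 14 moves as required.

7 -> 8 -> 4 -> 3 -> 2 -> 1 -> 5 -> 6 -> 10 -> 9 -> 13 -> 14 -> 15 -> 16 -> 12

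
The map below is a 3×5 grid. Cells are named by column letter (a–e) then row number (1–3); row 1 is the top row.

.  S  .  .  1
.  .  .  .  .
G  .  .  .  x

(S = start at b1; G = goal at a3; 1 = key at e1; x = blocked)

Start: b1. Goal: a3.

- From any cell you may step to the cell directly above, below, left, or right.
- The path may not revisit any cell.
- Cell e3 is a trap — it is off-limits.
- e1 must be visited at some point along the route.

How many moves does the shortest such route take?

9

Any route passes through e1 somewhere between b1 and a3. Summing Manhattan distances along the two legs (b1 → e1 → a3) gives a lower bound of 3 + 6 = 9 moves.
A route of 9 moves achieves this: b1 → c1 → d1 → e1 → e2 → d2 → d3 → c3 → b3 → a3.
Since 9 matches the lower bound, it is optimal.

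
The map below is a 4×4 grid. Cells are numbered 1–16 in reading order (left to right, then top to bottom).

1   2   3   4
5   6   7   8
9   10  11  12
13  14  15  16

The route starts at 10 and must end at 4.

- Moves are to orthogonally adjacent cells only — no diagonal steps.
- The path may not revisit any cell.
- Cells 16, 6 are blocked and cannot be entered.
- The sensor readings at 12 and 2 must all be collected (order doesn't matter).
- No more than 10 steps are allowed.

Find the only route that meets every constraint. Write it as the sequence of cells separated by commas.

The budget equals the shortest possible length, so every move has to be on a shortest route through the required cells.
Route from 10: left 1 to 9, up 2 to 1, right 2 to 3, down 2 to 11, right 1 to 12, up 2 to 4 — 10 moves in all.
Check: all required cells visited; 10 ≤ 10 moves.

10, 9, 5, 1, 2, 3, 7, 11, 12, 8, 4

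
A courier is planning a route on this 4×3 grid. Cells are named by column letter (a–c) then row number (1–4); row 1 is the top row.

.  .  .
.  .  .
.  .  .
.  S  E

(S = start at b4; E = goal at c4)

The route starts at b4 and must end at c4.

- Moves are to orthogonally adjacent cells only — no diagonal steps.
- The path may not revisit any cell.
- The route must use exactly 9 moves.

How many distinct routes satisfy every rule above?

Need simple routes of exactly 9 moves from b4 to c4 (Manhattan distance 1, so 4 moves are spent on a detour and 4 undoing it).
Branch systematically from the start, pruning whenever the remaining move budget drops below the Manhattan distance to c4 or differs from it in parity. Grouping the completions by first move — via b3: 4; via a4: 5 (no valid completion starts via c4) — and summing: 4 + 5 = 9.
That gives 9 routes.

9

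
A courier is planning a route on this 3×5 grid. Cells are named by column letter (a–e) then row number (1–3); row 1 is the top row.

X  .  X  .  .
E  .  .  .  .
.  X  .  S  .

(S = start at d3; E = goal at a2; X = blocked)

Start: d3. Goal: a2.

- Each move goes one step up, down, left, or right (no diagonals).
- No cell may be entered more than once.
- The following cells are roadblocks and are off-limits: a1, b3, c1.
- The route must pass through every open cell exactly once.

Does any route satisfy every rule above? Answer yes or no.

Cell b1 has only one open neighbour but is neither the start nor the goal, so a Hamiltonian route would have to both enter and leave it through the same neighbour — impossible without revisiting.

no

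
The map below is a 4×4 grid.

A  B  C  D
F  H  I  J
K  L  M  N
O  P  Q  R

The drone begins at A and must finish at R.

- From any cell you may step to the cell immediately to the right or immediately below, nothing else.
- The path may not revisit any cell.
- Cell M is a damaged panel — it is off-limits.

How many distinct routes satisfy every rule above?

A right/down-only route from A to R makes exactly 3 down-moves and 3 right-moves in some order.
With no other constraints that would be C(6,3) = 20 routes.
Subtract routes through each blocked cell (inclusion–exclusion for overlaps): − through M: 12 → 8.
That gives 8 routes.

8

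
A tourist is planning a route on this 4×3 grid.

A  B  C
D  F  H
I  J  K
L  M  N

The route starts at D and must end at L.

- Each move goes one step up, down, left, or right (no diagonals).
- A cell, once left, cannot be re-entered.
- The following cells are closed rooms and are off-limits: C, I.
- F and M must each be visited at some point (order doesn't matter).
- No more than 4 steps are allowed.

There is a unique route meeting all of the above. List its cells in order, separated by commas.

The 4-move cap with required stops at F, M leaves no slack for detours.
Route from D: right 1 to F, down 2 to M, left 1 to L — 4 moves in all.
Check: all required cells visited; 4 ≤ 4 moves.

D, F, J, M, L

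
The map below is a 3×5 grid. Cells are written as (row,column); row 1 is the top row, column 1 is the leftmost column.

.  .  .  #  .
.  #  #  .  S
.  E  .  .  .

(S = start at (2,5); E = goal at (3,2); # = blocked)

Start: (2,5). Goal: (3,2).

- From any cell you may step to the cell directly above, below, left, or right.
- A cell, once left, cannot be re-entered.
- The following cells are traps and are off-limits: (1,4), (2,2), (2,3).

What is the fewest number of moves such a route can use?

4

The Manhattan distance from (2,5) to (3,2) is |2−3| + |5−2| = 4, so at least 4 moves are needed.
A route of 4 moves achieves this: (2,5) → (3,5) → (3,4) → (3,3) → (3,2).
Since 4 matches the lower bound, it is optimal.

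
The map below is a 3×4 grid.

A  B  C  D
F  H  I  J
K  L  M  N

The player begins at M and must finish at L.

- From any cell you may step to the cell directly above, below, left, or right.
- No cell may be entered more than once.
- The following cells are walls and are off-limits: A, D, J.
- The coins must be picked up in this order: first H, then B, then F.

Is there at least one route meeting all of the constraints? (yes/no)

Ignoring the required order, 1 revisit-free route from M to L passes through all of H, B, and F; the waypoint orders that occur are B → H → F (1) — never H → B → F.

no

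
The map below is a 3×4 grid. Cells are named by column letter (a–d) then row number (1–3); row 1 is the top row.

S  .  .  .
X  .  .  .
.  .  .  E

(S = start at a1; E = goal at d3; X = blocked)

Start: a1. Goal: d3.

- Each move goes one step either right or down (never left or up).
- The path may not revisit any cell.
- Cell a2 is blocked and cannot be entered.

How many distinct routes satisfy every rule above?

6

A right/down-only route from a1 to d3 makes exactly 2 down-moves and 3 right-moves in some order.
With no other constraints that would be C(5,2) = 10 routes.
Subtract routes through each blocked cell (inclusion–exclusion for overlaps): − through a2: 4 → 6.
That gives 6 routes.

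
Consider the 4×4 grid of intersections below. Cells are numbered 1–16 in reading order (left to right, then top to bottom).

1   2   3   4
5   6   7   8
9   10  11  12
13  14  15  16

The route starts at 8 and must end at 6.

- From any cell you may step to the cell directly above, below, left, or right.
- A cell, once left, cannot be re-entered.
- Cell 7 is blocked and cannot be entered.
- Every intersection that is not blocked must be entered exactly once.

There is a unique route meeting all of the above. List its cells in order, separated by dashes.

Need to visit all 15 open cells exactly once, starting at 8 and ending at 6.
Cell 4 has only two open neighbours (8 and 3), so the path must pass straight through it: one of those is the cell it's entered from and the other is where it exits.
Route from 8: up to 4, 3× left (reaching 1), 3× down (reaching 13), 3× right (reaching 16), up to 12, 2× left (reaching 10), up to 6 — 14 moves in all.
Check: all 15 open cells covered.

8 - 4 - 3 - 2 - 1 - 5 - 9 - 13 - 14 - 15 - 16 - 12 - 11 - 10 - 6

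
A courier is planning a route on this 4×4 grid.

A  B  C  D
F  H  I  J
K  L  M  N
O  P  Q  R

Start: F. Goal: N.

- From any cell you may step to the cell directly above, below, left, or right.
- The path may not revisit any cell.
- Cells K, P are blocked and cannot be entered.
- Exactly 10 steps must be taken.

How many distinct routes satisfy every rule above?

5

Need simple routes of exactly 10 moves from F to N (Manhattan distance 4, so 3 moves are spent on a detour and 3 undoing it).
Enumerating: F A B H L M I C D J N | F A B C I H L M Q R N | F A B C D J I M Q R N | F A B C D J I H L M N | F H B C D J I M Q R N.
That gives 5 routes.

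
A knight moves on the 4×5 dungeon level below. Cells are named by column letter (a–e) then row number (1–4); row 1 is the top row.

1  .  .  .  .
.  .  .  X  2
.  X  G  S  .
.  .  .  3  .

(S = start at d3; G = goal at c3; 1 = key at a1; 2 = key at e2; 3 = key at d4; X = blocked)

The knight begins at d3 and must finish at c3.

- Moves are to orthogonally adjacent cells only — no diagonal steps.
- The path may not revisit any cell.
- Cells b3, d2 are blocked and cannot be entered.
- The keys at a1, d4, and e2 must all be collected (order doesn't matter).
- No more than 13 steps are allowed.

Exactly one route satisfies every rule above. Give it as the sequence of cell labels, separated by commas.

The 13-move cap with required stops at a1, d4, e2 leaves no slack for detours.
Route from d3: down to d4, right to e4, 3× up (reaching e1), 4× left (reaching a1), down to a2, 2× right (reaching c2), down to c3 — 13 moves in all.
Check: all required cells visited; 13 ≤ 13 moves.

d3, d4, e4, e3, e2, e1, d1, c1, b1, a1, a2, b2, c2, c3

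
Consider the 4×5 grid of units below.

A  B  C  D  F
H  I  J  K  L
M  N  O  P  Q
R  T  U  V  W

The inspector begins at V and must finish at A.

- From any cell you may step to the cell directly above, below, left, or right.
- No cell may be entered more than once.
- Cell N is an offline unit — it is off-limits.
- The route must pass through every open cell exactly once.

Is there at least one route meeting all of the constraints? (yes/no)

One route that works: V → W → Q → L → F → D → K → P → O → U → T → R → M → H → I → J → C → B → A.

yes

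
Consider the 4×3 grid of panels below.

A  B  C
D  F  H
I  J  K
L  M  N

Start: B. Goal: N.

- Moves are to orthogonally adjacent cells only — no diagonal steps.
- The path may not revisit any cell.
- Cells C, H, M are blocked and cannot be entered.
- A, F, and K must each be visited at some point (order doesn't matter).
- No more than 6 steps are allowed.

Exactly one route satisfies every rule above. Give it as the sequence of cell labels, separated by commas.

The budget equals the shortest possible length, so every move has to be on a shortest route through the required cells.
Route from B: left to A, down to D, right to F, down to J, right to K, down to N — 6 moves in all.
Check: all required cells visited; 6 ≤ 6 moves.

B, A, D, F, J, K, N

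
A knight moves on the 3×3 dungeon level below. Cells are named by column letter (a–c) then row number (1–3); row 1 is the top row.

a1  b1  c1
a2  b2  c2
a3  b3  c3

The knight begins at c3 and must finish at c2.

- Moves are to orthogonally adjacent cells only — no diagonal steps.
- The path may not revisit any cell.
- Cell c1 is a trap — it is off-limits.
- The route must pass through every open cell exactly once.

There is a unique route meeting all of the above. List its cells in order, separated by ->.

c3 -> b3 -> a3 -> a2 -> a1 -> b1 -> b2 -> c2

Need to visit all 8 open cells exactly once, starting at c3 and ending at c2.
Route from c3: 2× left (reaching a3), 2× up (reaching a1), right to b1, down to b2, right to c2 — 7 moves in all.
Check: all 8 open cells covered.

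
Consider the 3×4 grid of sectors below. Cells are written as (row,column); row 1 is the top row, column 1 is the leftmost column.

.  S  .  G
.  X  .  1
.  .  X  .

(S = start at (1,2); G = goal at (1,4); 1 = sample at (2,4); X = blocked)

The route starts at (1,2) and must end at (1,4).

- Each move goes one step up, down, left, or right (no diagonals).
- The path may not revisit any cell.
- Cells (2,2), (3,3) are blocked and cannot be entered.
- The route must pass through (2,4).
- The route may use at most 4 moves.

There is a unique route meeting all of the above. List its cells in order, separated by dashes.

(1,2) - (1,3) - (2,3) - (2,4) - (1,4)

The budget equals the shortest possible length, so every move has to be on a shortest route through the required cells.
Route from (1,2): right 1 to (1,3), down 1 to (2,3), right 1 to (2,4), up 1 to (1,4) — 4 moves in all.
Check: all required cells visited; 4 ≤ 4 moves.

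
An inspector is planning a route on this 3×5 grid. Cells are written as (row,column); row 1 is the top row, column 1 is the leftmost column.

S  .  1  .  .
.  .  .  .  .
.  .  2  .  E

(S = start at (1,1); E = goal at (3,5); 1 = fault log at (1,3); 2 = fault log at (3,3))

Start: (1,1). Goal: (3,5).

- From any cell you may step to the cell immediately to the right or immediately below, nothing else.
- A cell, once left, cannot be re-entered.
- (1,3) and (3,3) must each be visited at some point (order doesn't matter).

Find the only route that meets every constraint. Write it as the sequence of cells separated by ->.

(1,1) -> (1,2) -> (1,3) -> (2,3) -> (3,3) -> (3,4) -> (3,5)

Moves only go right or down, so the column and row indices never decrease.
Route from (1,1): right 2 to (1,3), down 2 to (3,3), right 2 to (3,5) — 6 moves in all.
Check: all required cells visited.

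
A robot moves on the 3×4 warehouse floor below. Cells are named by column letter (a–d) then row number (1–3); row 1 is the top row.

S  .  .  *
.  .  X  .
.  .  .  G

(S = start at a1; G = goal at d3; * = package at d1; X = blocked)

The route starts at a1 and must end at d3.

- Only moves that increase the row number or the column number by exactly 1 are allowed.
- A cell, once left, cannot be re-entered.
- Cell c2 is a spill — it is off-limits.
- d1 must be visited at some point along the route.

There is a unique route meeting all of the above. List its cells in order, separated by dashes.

a1 - b1 - c1 - d1 - d2 - d3

Moves only go right or down, so the column and row indices never decrease.
Route from a1: 3× right (reaching d1), 2× down (reaching d3) — 5 moves in all.
Check: all required cells visited.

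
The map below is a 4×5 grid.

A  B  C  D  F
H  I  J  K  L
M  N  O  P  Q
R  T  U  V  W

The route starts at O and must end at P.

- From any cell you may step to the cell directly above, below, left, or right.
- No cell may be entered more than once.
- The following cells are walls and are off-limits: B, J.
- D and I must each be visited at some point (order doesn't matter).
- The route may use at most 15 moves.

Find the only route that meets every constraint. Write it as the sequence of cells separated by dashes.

O - N - I - H - M - R - T - U - V - W - Q - L - F - D - K - P

The budget equals the shortest possible length, so every move has to be on a shortest route through the required cells.
Route from O: left to N, up to I, left to H, 2× down (reaching R), 4× right (reaching W), 3× up (reaching F), left to D, 2× down (reaching P) — 15 moves in all.
Check: all required cells visited; 15 ≤ 15 moves.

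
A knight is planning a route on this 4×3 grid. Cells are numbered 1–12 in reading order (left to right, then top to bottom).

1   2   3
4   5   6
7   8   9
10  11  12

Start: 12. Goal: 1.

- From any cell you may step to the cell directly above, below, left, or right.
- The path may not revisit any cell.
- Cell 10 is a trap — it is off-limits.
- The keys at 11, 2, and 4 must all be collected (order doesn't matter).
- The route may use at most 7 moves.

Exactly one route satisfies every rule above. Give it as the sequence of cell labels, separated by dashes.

12 - 11 - 8 - 7 - 4 - 5 - 2 - 1

Any route must reach 11, 2, and 4 and still end at 1 within 7 moves, so the order of the required stops is forced.
Route from 12: left 1 to 11, up 1 to 8, left 1 to 7, up 1 to 4, right 1 to 5, up 1 to 2, left 1 to 1 — 7 moves in all.
Check: all required cells visited; 7 ≤ 7 moves.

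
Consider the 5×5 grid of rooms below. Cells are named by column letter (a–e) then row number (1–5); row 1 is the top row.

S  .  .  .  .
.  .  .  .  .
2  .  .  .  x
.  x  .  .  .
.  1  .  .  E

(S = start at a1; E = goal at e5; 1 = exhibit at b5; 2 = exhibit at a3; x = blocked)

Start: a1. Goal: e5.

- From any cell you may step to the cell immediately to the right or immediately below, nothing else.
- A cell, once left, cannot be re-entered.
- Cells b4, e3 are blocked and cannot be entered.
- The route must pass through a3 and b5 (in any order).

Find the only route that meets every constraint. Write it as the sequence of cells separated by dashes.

a1 - a2 - a3 - a4 - a5 - b5 - c5 - d5 - e5

Moves only go right or down, so the column and row indices never decrease.
Route from a1: down 4 to a5, right 4 to e5 — 8 moves in all.
Check: all required cells visited.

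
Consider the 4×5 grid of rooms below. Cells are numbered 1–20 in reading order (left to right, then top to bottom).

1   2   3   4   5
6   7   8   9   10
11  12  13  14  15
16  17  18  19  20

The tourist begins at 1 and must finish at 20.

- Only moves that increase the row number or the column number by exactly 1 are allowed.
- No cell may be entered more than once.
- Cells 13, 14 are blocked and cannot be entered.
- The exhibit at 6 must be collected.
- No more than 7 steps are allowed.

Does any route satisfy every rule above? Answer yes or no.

yes

One route that works: 1 → 6 → 11 → 16 → 17 → 18 → 19 → 20.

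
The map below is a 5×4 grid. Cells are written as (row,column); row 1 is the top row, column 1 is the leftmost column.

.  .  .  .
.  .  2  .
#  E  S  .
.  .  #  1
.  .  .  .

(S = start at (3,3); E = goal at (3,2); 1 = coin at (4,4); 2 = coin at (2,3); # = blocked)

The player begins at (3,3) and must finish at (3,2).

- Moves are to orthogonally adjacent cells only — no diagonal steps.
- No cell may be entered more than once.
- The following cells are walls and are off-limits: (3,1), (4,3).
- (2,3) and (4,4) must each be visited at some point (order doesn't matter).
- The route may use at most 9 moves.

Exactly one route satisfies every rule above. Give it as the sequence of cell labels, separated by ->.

The budget equals the shortest possible length, so every move has to be on a shortest route through the required cells.
Route from (3,3): up to (2,3), right to (2,4), 3× down (reaching (5,4)), 2× left (reaching (5,2)), 2× up (reaching (3,2)) — 9 moves in all.
Check: all required cells visited; 9 ≤ 9 moves.

(3,3) -> (2,3) -> (2,4) -> (3,4) -> (4,4) -> (5,4) -> (5,3) -> (5,2) -> (4,2) -> (3,2)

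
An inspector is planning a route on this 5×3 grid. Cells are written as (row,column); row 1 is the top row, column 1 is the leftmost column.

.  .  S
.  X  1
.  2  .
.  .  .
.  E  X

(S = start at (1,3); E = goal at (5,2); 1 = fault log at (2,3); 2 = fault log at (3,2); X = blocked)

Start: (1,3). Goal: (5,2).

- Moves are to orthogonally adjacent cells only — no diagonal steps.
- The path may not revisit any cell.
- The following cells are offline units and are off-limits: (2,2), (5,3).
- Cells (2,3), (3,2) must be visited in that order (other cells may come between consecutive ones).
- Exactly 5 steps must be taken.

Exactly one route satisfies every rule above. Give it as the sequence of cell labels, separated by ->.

The waypoints must appear in the order (2,3), (3,2), with no cell reused.
Route from (1,3): 2× down (reaching (3,3)), left to (3,2), 2× down (reaching (5,2)) — 5 moves in all.
Check: order respected (1 at step 1, 2 at step 3); 5 moves as required.

(1,3) -> (2,3) -> (3,3) -> (3,2) -> (4,2) -> (5,2)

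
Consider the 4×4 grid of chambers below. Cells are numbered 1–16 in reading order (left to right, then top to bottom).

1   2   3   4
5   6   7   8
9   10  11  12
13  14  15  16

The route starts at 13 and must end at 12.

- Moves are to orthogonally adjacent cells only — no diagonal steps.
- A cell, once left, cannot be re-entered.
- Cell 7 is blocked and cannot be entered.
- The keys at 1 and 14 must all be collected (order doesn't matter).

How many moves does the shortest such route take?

Any route passes through 1 and 14 in some order between 13 and 12. Summing Manhattan distances along each leg and taking the cheapest ordering (13 → 1 → 14 → 12) gives a lower bound of 3 + 4 + 3 = 10 moves.
A route of 10 moves achieves this: 13 → 9 → 5 → 1 → 2 → 6 → 10 → 14 → 15 → 11 → 12.
Since 10 matches the lower bound, it is optimal.

10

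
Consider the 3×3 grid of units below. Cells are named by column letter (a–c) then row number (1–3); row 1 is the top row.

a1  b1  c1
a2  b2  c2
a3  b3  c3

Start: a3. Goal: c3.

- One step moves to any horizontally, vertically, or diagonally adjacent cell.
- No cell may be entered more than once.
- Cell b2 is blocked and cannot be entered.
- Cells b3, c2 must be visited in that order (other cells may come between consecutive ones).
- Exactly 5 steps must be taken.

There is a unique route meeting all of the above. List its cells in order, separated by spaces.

The waypoints must appear in the order b3, c2, with no cell reused.
Route from a3: right 1 to b3, up-left 1 to a2, up-right 1 to b1, down-right 1 to c2, down 1 to c3 — 5 moves in all.
Check: order respected (b3 at step 1, c2 at step 4); 5 moves as required.

a3 b3 a2 b1 c2 c3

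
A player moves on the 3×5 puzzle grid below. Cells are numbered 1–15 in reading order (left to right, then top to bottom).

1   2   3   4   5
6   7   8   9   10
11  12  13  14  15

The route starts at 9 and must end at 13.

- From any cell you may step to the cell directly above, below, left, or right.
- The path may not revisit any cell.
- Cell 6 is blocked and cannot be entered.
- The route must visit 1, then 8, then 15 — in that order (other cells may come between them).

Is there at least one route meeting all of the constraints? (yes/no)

no

1 must be visited but has only one open neighbour (2), and it is neither the start nor the goal — the route would have to enter and leave through 2, re-entering it.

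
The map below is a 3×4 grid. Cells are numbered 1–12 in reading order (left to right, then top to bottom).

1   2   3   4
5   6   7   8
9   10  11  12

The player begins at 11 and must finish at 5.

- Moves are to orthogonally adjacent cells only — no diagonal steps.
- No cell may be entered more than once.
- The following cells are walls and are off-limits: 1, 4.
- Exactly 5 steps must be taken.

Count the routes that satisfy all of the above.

Need simple routes of exactly 5 moves from 11 to 5 (Manhattan distance 3, so 1 moves are spent on a detour and 1 undoing it).
Enumerating: 11 7 3 2 6 5 | 11 7 6 10 9 5 | 11 12 8 7 6 5.
That gives 3 routes.

3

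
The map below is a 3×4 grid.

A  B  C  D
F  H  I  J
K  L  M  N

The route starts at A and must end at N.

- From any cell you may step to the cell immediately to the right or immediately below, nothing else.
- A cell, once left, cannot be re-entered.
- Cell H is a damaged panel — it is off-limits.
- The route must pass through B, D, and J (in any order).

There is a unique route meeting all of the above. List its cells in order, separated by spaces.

A B C D J N

Moves only go right or down, so the column and row indices never decrease.
Route from A: right 3 to D, down 2 to N — 5 moves in all.
Check: all required cells visited.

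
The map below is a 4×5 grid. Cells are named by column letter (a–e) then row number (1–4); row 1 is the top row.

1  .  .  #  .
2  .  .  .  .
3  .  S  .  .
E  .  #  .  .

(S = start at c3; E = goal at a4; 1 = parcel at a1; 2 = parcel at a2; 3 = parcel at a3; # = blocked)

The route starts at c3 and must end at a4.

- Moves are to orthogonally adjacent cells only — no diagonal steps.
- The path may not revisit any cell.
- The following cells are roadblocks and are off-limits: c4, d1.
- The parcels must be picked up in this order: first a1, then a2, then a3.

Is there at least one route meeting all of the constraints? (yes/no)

yes

One route that works: c3 → c2 → c1 → b1 → a1 → a2 → a3 → a4.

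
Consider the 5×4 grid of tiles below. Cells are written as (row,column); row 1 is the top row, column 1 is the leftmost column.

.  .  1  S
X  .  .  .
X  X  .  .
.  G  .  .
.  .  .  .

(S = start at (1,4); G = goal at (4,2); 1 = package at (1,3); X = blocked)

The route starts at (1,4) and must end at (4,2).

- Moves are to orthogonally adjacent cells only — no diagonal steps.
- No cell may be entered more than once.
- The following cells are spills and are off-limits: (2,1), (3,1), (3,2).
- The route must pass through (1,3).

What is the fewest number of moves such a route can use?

5

Any route passes through (1,3) somewhere between (1,4) and (4,2). Summing Manhattan distances along the two legs ((1,4) → (1,3) → (4,2)) gives a lower bound of 1 + 4 = 5 moves.
A route of 5 moves achieves this: (1,4) → (1,3) → (2,3) → (3,3) → (4,3) → (4,2).
Since 5 matches the lower bound, it is optimal.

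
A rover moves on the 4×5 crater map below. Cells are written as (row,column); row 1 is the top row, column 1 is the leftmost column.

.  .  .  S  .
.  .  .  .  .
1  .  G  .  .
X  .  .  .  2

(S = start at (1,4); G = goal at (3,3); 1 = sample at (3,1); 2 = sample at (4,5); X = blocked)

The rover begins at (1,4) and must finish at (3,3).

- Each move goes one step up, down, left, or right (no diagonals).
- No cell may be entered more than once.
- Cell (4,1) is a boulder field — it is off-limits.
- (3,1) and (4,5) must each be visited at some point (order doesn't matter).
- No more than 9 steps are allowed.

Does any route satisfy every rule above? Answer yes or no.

Even ignoring the no-revisit rule, getting from (1,4) to (3,3), taking the cheapest ordering (1,4) → (4,5) → (3,1) → (3,3) needs at least 4 + 5 + 2 = 11 moves (Manhattan distance per leg), which exceeds the 9-move limit.

no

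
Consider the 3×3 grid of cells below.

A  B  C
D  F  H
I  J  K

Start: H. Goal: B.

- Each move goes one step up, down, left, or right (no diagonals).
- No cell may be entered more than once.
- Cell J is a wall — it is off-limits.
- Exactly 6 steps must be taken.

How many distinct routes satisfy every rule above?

0

Need simple routes of exactly 6 moves from H to B (Manhattan distance 2, so 2 moves are spent on a detour and 2 undoing it).
No route satisfies every constraint, so the count is 0.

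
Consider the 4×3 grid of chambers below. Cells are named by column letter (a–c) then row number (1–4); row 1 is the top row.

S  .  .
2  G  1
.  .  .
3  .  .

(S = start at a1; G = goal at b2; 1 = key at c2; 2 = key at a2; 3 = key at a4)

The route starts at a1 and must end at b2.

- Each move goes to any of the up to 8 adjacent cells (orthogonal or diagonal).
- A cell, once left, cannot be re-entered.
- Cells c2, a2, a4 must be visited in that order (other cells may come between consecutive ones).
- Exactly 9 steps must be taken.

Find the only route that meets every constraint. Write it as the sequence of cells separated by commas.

The waypoints must appear in the order c2, a2, a4, with no cell reused.
Route from a1: right to b1, down-right to c2, down-left to b3, up-left to a2, 2× down (reaching a4), right to b4, up-right to c3, up-left to b2 — 9 moves in all.
Check: order respected (1 at step 2, 2 at step 4, 3 at step 6); 9 moves as required.

a1, b1, c2, b3, a2, a3, a4, b4, c3, b2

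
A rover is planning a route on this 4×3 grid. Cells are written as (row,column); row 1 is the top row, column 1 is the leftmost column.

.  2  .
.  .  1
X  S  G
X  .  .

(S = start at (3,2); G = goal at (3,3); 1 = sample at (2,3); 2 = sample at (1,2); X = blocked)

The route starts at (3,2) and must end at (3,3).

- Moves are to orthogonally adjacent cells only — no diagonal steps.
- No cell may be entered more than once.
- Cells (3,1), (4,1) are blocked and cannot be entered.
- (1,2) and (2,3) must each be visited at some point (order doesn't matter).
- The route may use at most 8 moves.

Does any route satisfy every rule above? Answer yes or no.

One route that works: (3,2) → (2,2) → (1,2) → (1,3) → (2,3) → (3,3).

yes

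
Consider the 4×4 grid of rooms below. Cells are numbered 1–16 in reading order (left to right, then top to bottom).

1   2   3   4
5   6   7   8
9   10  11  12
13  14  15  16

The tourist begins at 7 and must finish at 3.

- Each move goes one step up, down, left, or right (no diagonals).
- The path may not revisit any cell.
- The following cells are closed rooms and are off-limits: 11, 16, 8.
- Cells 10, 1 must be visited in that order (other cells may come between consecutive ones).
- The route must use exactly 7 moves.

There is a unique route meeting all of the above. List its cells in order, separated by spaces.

The waypoints must appear in the order 10, 1, with no cell reused.
Route from 7: left to 6, down to 10, left to 9, 2× up (reaching 1), 2× right (reaching 3) — 7 moves in all.
Check: order respected (10 at step 2, 1 at step 5); 7 moves as required.

7 6 10 9 5 1 2 3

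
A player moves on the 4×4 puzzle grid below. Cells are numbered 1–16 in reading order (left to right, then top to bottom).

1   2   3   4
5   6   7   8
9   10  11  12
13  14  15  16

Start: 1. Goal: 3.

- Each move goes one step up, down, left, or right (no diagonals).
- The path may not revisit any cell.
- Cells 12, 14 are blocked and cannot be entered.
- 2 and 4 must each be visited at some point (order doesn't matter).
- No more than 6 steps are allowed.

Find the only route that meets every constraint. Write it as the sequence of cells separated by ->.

Any route must reach 2 and 4 and still end at 3 within 6 moves, so the order of the required stops is forced.
Route from 1: right 1 to 2, down 1 to 6, right 2 to 8, up 1 to 4, left 1 to 3 — 6 moves in all.
Check: all required cells visited; 6 ≤ 6 moves.

1 -> 2 -> 6 -> 7 -> 8 -> 4 -> 3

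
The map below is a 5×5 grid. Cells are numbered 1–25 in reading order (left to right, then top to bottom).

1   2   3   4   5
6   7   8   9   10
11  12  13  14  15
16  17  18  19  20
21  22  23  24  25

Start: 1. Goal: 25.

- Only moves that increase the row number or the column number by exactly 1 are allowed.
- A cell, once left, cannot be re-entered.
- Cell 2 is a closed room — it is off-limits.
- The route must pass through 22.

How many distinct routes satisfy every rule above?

A right/down-only route from 1 to 25 makes exactly 4 down-moves and 4 right-moves in some order.
With no other constraints that would be C(8,4) = 70 routes.
Split at 22 and multiply the segment counts (each segment already excludes blocked cells): 1→22: 4; 22→25: 1; product = 4.
That gives 4 routes.

4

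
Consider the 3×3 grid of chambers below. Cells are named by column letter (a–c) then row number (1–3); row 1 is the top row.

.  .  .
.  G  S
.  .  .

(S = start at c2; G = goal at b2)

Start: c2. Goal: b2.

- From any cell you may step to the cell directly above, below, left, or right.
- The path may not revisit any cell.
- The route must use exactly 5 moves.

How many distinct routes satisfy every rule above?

Need simple routes of exactly 5 moves from c2 to b2 (Manhattan distance 1, so 2 moves are spent on a detour and 2 undoing it).
Enumerating: c2 c1 b1 a1 a2 b2 | c2 c3 b3 a3 a2 b2.
That gives 2 routes.

2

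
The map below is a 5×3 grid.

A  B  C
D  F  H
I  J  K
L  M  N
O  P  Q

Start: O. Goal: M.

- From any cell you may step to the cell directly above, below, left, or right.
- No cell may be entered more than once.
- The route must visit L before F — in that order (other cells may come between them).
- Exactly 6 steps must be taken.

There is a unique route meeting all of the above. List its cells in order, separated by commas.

The waypoints must appear in the order L, F, with no cell reused.
Route from O: 3× up (reaching D), right to F, 2× down (reaching M) — 6 moves in all.
Check: order respected (L at step 1, F at step 4); 6 moves as required.

O, L, I, D, F, J, M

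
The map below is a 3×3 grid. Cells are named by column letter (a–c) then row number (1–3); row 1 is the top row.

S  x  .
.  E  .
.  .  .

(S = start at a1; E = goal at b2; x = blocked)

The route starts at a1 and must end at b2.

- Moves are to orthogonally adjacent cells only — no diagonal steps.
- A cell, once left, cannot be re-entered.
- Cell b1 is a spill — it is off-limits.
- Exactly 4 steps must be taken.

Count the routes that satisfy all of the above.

1

Need simple routes of exactly 4 moves from a1 to b2 (Manhattan distance 2, so 1 moves are spent on a detour and 1 undoing it).
Enumerating: a1 a2 a3 b3 b2.
That gives 1 route.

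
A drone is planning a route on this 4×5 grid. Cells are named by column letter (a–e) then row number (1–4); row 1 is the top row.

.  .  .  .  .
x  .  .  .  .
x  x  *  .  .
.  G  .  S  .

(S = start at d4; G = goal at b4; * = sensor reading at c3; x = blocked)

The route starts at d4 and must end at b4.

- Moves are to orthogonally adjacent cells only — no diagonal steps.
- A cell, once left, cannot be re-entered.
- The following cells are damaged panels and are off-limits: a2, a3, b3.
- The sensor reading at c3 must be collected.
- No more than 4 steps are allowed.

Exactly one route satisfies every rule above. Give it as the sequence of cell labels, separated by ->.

d4 -> d3 -> c3 -> c4 -> b4

Any route must reach c3 and still end at b4 within 4 moves, so the order of the required stops is forced.
Route from d4: up 1 to d3, left 1 to c3, down 1 to c4, left 1 to b4 — 4 moves in all.
Check: all required cells visited; 4 ≤ 4 moves.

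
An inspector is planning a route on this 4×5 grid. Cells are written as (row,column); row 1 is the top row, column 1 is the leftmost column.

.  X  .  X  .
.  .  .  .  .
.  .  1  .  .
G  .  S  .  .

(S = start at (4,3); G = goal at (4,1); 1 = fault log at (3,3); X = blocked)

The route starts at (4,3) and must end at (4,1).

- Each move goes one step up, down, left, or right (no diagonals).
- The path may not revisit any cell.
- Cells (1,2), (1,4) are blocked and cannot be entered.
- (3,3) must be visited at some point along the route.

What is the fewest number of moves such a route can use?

Any route passes through (3,3) somewhere between (4,3) and (4,1). Summing Manhattan distances along the two legs ((4,3) → (3,3) → (4,1)) gives a lower bound of 1 + 3 = 4 moves.
A route of 4 moves achieves this: (4,3) → (3,3) → (3,2) → (4,2) → (4,1).
Since 4 matches the lower bound, it is optimal.

4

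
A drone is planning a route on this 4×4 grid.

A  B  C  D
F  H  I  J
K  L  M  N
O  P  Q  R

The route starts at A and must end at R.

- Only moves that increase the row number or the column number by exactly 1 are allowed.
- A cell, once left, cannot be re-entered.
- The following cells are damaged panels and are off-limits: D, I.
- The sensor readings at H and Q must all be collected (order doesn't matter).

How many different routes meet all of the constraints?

A right/down-only route from A to R makes exactly 3 down-moves and 3 right-moves in some order.
With no other constraints that would be C(6,3) = 20 routes.
A monotone route can only reach the required cells in the order H, Q, so split there and multiply the segment counts (each segment already excludes blocked cells): A→H: 2; H→Q: 2; Q→R: 1; product = 4.
That gives 4 routes.

4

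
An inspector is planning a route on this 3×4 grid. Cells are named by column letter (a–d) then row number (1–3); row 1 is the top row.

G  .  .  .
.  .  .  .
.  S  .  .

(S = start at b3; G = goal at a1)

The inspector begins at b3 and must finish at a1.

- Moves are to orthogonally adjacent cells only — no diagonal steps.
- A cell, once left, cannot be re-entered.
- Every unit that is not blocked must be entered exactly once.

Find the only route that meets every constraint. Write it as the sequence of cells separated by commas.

Need to visit all 12 open cells exactly once, starting at b3 and ending at a1.
Cell a3 has only two open neighbours (a2 and b3), so the path must pass straight through it: one of those is the cell it's entered from and the other is where it exits.
Route from b3: left to a3, up to a2, 2× right (reaching c2), down to c3, right to d3, 2× up (reaching d1), 3× left (reaching a1) — 11 moves in all.
Check: all 12 open cells covered.

b3, a3, a2, b2, c2, c3, d3, d2, d1, c1, b1, a1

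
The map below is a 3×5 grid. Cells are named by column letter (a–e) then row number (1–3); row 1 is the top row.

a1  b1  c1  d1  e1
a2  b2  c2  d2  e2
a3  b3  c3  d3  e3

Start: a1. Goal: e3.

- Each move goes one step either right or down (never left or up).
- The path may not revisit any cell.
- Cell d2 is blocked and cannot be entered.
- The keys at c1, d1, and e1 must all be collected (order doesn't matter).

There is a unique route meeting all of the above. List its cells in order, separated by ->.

a1 -> b1 -> c1 -> d1 -> e1 -> e2 -> e3

Moves only go right or down, so the column and row indices never decrease.
Route from a1: 4× right (reaching e1), 2× down (reaching e3) — 6 moves in all.
Check: all required cells visited.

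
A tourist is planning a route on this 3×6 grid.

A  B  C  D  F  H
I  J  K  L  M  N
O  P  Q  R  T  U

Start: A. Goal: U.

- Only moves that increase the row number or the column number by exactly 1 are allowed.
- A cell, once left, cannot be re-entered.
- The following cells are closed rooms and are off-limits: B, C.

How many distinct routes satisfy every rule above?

A right/down-only route from A to U makes exactly 2 down-moves and 5 right-moves in some order.
With no other constraints that would be C(7,2) = 21 routes.
Subtract routes through each blocked cell (inclusion–exclusion for overlaps): − through B: 15 − through C: 10 + through B&C: 10 → 6.
That gives 6 routes.

6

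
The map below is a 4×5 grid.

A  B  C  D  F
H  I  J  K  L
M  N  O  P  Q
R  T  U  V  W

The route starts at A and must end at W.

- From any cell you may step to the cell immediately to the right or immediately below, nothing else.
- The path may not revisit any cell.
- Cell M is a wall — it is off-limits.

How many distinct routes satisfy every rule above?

A right/down-only route from A to W makes exactly 3 down-moves and 4 right-moves in some order.
With no other constraints that would be C(7,3) = 35 routes.
Subtract routes through each blocked cell (inclusion–exclusion for overlaps): − through M: 5 → 30.
That gives 30 routes.

30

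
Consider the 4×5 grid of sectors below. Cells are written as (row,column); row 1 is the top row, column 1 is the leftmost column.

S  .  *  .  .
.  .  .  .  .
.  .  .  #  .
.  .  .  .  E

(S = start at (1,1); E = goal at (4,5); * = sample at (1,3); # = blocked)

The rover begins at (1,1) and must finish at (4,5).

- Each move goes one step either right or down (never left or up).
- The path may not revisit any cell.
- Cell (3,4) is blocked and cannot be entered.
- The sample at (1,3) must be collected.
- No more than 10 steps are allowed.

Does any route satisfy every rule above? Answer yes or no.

yes

One route that works: (1,1) → (1,2) → (1,3) → (2,3) → (3,3) → (4,3) → (4,4) → (4,5).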